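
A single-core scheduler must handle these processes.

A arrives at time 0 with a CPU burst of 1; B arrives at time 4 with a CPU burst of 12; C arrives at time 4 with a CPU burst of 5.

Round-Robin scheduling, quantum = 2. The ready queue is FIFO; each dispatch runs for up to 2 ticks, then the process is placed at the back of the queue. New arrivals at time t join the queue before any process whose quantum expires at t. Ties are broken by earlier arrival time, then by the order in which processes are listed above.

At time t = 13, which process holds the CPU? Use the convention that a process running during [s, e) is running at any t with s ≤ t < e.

Gantt: | A 0-1 | idle 1-4 | B 4-6 | C 6-8 | B 8-10 | C 10-12 | B 12-14 | C 14-15 | B 15-21 |
Completion: A=1  B=21  C=15
Turnaround (C−A): A=1  B=17  C=11

B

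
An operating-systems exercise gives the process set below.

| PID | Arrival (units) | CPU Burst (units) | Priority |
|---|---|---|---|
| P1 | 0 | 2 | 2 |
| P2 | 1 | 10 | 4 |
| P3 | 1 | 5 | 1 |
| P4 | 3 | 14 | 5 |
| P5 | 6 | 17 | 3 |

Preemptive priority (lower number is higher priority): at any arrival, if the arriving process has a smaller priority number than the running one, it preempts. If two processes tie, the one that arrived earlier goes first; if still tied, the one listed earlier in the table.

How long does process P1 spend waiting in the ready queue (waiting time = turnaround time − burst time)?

5

Gantt: | P1 0-1 | P3 1-6 | P1 6-7 | P5 7-24 | P2 24-34 | P4 34-48 |
Completion: P1=7  P2=34  P3=6  P4=48  P5=24
Turnaround (C−A): P1=7  P2=33  P3=5  P4=45  P5=18
Waiting(P1) = turnaround − burst = 7 − 2 = 5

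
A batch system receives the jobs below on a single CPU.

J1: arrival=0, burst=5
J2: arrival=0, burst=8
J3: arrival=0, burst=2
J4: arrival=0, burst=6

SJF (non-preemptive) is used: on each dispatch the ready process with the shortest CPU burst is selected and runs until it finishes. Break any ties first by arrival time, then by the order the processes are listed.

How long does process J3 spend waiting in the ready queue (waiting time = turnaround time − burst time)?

0

Timeline: | J3 0-2 | J1 2-7 | J4 7-13 | J2 13-21 |
Completion: J1=7  J2=21  J3=2  J4=13
Turnaround (C−A): J1=7  J2=21  J3=2  J4=13
Waiting(J3) = turnaround − burst = 2 − 2 = 0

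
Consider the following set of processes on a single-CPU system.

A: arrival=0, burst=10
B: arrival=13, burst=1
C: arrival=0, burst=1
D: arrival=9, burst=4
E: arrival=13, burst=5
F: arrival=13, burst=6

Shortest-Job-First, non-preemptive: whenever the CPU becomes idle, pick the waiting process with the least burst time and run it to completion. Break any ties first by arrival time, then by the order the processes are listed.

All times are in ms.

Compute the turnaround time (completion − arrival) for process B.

3

Timeline: | C 0-1 | A 1-11 | D 11-15 | B 15-16 | E 16-21 | F 21-27 |
Completion: A=11  B=16  C=1  D=15  E=21  F=27
Turnaround(B) = completion − arrival = 16 − 13 = 3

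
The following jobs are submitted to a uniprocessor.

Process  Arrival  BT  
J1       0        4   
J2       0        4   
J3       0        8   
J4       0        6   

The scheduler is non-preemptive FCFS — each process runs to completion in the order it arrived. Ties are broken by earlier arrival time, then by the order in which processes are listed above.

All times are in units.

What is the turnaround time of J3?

16

Timeline: | J1 0-4 | J2 4-8 | J3 8-16 | J4 16-22 |
Completion: J1=4  J2=8  J3=16  J4=22
Turnaround (C−A): J1=4  J2=8  J3=16  J4=22
Turnaround(J3) = completion − arrival = 16 − 0 = 16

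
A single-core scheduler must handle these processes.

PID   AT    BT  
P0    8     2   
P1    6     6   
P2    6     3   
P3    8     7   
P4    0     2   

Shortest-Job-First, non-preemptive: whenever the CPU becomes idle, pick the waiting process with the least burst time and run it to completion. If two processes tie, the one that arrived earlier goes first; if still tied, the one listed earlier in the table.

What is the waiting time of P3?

Gantt: | P4 0-2 | idle 2-6 | P2 6-9 | P0 9-11 | P1 11-17 | P3 17-24 |
Completion: P0=11  P1=17  P2=9  P3=24  P4=2
Turnaround (C−A): P0=3  P1=11  P2=3  P3=16  P4=2
Waiting(P3) = turnaround − burst = 16 − 7 = 9

9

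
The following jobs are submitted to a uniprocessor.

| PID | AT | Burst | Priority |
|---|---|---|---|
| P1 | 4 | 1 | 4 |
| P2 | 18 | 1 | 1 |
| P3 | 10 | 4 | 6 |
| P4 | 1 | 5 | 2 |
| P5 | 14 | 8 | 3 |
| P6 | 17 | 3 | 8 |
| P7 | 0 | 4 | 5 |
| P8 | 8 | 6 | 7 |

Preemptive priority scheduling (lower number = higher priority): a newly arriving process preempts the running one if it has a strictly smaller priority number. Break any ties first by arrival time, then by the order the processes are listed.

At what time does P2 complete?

Timeline: | P7 0-1 | P4 1-6 | P1 6-7 | P7 7-10 | P3 10-14 | P5 14-18 | P2 18-19 | P5 19-23 | P8 23-29 | P6 29-32 |
Completion: P1=7  P2=19  P3=14  P4=6  P5=23  P6=32  P7=10  P8=29

19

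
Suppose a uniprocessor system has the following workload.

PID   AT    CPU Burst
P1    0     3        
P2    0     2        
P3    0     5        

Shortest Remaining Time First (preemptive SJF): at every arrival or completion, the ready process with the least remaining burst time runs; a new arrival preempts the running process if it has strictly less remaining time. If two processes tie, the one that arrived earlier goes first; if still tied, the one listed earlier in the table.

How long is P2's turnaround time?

2

Gantt: | P2 0-2 | P1 2-5 | P3 5-10 |
Completion: P1=5  P2=2  P3=10
Turnaround (C−A): P1=5  P2=2  P3=10
Turnaround(P2) = completion − arrival = 2 − 0 = 2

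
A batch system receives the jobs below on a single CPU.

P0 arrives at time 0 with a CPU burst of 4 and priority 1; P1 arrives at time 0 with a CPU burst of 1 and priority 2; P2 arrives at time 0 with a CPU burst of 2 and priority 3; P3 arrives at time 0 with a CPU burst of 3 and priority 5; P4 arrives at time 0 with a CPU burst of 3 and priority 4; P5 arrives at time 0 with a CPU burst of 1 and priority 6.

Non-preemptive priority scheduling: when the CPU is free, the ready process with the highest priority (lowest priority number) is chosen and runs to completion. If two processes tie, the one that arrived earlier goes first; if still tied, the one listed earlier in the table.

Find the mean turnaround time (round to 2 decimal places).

8.83

Schedule: | P0 0-4 | P1 4-5 | P2 5-7 | P4 7-10 | P3 10-13 | P5 13-14 |
Completion: P0=4  P1=5  P2=7  P3=13  P4=10  P5=14
Turnaround (C−A): P0=4  P1=5  P2=7  P3=13  P4=10  P5=14
Turnaround times: P0=4, P1=5, P2=7, P3=13, P4=10, P5=14
Average turnaround = (4+5+7+13+10+14) / 6 = 53/6 = 8.83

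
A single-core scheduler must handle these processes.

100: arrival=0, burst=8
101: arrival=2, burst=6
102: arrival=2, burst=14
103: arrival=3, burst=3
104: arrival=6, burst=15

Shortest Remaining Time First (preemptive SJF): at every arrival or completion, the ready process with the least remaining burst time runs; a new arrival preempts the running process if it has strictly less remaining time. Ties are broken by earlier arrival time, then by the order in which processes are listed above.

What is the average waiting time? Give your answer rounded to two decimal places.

Timeline: | 100 0-3 | 103 3-6 | 100 6-11 | 101 11-17 | 102 17-31 | 104 31-46 |
Completion: 100=11  101=17  102=31  103=6  104=46
Turnaround (C−A): 100=11  101=15  102=29  103=3  104=40
Waiting times: 100=3, 101=9, 102=15, 103=0, 104=25
Average waiting = (3+9+15+0+25) / 5 = 52/5 = 10.40

10.40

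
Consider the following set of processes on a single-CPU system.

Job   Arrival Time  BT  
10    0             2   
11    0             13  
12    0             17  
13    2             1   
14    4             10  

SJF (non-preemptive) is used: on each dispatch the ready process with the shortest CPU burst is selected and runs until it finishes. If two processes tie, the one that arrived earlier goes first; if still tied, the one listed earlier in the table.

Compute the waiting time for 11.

3

Gantt: | 10 0-2 | 13 2-3 | 11 3-16 | 14 16-26 | 12 26-43 |
Completion: 10=2  11=16  12=43  13=3  14=26
Turnaround (C−A): 10=2  11=16  12=43  13=1  14=22
Waiting(11) = turnaround − burst = 16 − 13 = 3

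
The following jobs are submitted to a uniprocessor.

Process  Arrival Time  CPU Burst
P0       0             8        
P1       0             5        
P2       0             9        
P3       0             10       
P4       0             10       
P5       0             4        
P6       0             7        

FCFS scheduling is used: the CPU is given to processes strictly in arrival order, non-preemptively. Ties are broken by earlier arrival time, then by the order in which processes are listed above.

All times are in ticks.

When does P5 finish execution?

46

Timeline: | P0 0-8 | P1 8-13 | P2 13-22 | P3 22-32 | P4 32-42 | P5 42-46 | P6 46-53 |
Completion: P0=8  P1=13  P2=22  P3=32  P4=42  P5=46  P6=53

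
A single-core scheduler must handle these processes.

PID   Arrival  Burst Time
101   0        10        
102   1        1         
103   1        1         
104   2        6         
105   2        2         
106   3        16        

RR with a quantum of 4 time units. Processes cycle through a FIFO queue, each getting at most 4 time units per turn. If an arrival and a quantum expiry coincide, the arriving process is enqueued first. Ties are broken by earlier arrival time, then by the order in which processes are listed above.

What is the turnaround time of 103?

5

Schedule: | 101 0-4 | 102 4-5 | 103 5-6 | 104 6-10 | 105 10-12 | 106 12-16 | 101 16-20 | 104 20-22 | 106 22-26 | 101 26-28 | 106 28-36 |
Completion: 101=28  102=5  103=6  104=22  105=12  106=36
Turnaround (C−A): 101=28  102=4  103=5  104=20  105=10  106=33
Turnaround(103) = completion − arrival = 6 − 1 = 5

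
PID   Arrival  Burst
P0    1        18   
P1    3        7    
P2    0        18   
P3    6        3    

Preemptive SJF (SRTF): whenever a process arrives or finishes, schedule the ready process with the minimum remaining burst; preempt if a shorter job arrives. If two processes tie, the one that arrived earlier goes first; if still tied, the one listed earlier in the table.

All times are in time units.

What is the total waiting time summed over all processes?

Gantt: | P2 0-3 | P1 3-6 | P3 6-9 | P1 9-13 | P2 13-28 | P0 28-46 |
Completion: P0=46  P1=13  P2=28  P3=9
Waiting = turnaround − burst: P0=27, P1=3, P2=10, P3=0
Total waiting = 27 + 3 + 10 + 0 = 40

40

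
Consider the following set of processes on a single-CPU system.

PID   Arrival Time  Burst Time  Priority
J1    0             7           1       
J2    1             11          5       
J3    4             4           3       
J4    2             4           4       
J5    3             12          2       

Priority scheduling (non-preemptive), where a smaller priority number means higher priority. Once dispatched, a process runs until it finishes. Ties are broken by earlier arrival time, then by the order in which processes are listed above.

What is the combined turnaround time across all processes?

104

Timeline: | J1 0-7 | J5 7-19 | J3 19-23 | J4 23-27 | J2 27-38 |
Completion: J1=7  J2=38  J3=23  J4=27  J5=19
Turnaround (C−A): J1=7  J2=37  J3=19  J4=25  J5=16
Turnaround = completion − arrival: J1=7, J2=37, J3=19, J4=25, J5=16
Total turnaround = 7 + 37 + 19 + 25 + 16 = 104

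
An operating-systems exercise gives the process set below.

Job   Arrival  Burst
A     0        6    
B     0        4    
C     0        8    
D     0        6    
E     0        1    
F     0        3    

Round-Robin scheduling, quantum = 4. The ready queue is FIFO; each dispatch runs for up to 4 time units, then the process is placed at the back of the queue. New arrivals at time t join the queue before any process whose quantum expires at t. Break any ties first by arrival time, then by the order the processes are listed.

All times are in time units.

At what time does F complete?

20

Timeline: | A 0-4 | B 4-8 | C 8-12 | D 12-16 | E 16-17 | F 17-20 | A 20-22 | C 22-26 | D 26-28 |
Completion: A=22  B=8  C=26  D=28  E=17  F=20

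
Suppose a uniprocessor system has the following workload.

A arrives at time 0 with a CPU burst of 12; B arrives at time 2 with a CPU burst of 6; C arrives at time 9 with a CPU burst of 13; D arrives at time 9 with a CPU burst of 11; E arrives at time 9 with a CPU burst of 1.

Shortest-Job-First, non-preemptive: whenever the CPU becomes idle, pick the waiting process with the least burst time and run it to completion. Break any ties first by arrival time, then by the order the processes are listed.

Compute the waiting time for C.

Gantt: | A 0-12 | E 12-13 | B 13-19 | D 19-30 | C 30-43 |
Completion: A=12  B=19  C=43  D=30  E=13
Turnaround (C−A): A=12  B=17  C=34  D=21  E=4
Waiting(C) = turnaround − burst = 34 − 13 = 21

21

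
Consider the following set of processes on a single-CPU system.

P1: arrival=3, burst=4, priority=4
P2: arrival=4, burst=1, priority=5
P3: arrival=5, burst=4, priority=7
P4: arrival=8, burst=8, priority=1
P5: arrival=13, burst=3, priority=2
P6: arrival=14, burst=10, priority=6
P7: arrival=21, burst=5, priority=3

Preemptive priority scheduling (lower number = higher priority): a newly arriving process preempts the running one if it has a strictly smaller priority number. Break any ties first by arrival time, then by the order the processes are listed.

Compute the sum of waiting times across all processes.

Timeline: | idle 0-3 | P1 3-7 | P2 7-8 | P4 8-16 | P5 16-19 | P6 19-21 | P7 21-26 | P6 26-34 | P3 34-38 |
Completion: P1=7  P2=8  P3=38  P4=16  P5=19  P6=34  P7=26
Waiting = turnaround − burst: P1=0, P2=3, P3=29, P4=0, P5=3, P6=10, P7=0
Total waiting = 0 + 3 + 29 + 0 + 3 + 10 + 0 = 45

45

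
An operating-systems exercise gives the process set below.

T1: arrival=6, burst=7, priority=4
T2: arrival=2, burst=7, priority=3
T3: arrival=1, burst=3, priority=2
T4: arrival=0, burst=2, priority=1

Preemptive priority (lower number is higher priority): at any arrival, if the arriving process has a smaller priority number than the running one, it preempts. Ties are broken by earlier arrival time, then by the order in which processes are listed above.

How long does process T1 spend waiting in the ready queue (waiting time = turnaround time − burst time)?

Gantt: | T4 0-2 | T3 2-5 | T2 5-12 | T1 12-19 |
Completion: T1=19  T2=12  T3=5  T4=2
Waiting(T1) = turnaround − burst = 13 − 7 = 6

6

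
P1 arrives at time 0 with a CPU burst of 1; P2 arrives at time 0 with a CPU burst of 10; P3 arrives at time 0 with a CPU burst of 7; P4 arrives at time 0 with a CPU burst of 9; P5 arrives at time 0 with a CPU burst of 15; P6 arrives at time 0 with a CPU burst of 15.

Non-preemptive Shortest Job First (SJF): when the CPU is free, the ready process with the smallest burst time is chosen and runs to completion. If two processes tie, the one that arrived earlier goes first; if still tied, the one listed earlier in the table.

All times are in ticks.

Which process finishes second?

P3

Timeline: | P1 0-1 | P3 1-8 | P4 8-17 | P2 17-27 | P5 27-42 | P6 42-57 |
Completion: P1=1  P2=27  P3=8  P4=17  P5=42  P6=57
Turnaround (C−A): P1=1  P2=27  P3=8  P4=17  P5=42  P6=57
Finish order: P1 → P3 → P4 → P2 → P5 → P6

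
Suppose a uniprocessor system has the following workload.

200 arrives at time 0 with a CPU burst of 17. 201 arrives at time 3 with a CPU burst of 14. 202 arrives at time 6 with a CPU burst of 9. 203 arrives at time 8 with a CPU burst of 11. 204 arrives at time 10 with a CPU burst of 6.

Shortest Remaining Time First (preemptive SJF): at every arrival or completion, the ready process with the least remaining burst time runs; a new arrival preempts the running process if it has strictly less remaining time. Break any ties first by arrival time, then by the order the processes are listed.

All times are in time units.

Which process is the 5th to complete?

201

Timeline: | 200 0-6 | 202 6-15 | 204 15-21 | 200 21-32 | 203 32-43 | 201 43-57 |
Completion: 200=32  201=57  202=15  203=43  204=21
Finish order: 202 → 204 → 200 → 203 → 201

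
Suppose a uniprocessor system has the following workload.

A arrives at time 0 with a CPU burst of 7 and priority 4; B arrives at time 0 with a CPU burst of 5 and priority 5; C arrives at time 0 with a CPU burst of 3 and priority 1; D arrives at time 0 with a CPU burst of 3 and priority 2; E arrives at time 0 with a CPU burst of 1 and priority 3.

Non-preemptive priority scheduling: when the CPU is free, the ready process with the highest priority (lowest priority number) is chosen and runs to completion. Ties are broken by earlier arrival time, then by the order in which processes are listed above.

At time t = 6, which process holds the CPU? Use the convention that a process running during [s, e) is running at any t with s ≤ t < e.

E

Timeline: | C 0-3 | D 3-6 | E 6-7 | A 7-14 | B 14-19 |
Completion: A=14  B=19  C=3  D=6  E=7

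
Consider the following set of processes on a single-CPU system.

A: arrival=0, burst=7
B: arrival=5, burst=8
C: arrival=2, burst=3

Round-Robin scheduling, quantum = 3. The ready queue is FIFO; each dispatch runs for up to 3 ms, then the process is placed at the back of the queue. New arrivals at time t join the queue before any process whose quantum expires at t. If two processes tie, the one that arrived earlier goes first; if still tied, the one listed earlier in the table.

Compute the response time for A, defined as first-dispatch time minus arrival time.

0

Gantt: | A 0-3 | C 3-6 | A 6-9 | B 9-12 | A 12-13 | B 13-18 |
Completion: A=13  B=18  C=6
Response(A) = first start − arrival = 0 − 0 = 0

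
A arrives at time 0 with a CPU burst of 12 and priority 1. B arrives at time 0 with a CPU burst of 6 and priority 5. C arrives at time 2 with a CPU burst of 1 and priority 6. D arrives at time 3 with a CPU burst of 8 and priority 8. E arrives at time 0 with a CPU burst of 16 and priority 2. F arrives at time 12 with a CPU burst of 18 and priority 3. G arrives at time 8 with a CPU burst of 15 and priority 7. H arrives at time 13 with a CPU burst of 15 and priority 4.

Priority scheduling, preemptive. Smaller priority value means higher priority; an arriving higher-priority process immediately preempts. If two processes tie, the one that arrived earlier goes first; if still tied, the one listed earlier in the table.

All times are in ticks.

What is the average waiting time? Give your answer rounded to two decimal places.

40.88

Schedule: | A 0-12 | E 12-28 | F 28-46 | H 46-61 | B 61-67 | C 67-68 | G 68-83 | D 83-91 |
Completion: A=12  B=67  C=68  D=91  E=28  F=46  G=83  H=61
Turnaround (C−A): A=12  B=67  C=66  D=88  E=28  F=34  G=75  H=48
Waiting times: A=0, B=61, C=65, D=80, E=12, F=16, G=60, H=33
Average waiting = (0+61+65+80+12+16+60+33) / 8 = 327/8 = 40.88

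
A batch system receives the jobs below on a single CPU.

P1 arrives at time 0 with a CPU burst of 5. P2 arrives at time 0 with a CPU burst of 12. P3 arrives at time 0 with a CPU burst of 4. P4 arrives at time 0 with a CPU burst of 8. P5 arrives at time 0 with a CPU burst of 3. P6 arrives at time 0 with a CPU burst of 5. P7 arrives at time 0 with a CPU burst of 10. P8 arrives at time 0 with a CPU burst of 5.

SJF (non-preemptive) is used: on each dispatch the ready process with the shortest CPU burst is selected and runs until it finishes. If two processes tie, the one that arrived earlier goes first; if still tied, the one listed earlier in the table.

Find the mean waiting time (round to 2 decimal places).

Timeline: | P5 0-3 | P3 3-7 | P1 7-12 | P6 12-17 | P8 17-22 | P4 22-30 | P7 30-40 | P2 40-52 |
Completion: P1=12  P2=52  P3=7  P4=30  P5=3  P6=17  P7=40  P8=22
Turnaround (C−A): P1=12  P2=52  P3=7  P4=30  P5=3  P6=17  P7=40  P8=22
Waiting times: P1=7, P2=40, P3=3, P4=22, P5=0, P6=12, P7=30, P8=17
Average waiting = (7+40+3+22+0+12+30+17) / 8 = 131/8 = 16.38

16.38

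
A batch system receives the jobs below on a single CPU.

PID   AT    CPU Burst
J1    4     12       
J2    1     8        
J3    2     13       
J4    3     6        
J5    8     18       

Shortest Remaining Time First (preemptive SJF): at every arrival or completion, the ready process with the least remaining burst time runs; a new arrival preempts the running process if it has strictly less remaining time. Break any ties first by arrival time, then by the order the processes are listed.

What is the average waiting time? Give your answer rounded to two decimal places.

14.80

Schedule: | idle 0-1 | J2 1-9 | J4 9-15 | J1 15-27 | J3 27-40 | J5 40-58 |
Completion: J1=27  J2=9  J3=40  J4=15  J5=58
Turnaround (C−A): J1=23  J2=8  J3=38  J4=12  J5=50
Waiting times: J1=11, J2=0, J3=25, J4=6, J5=32
Average waiting = (11+0+25+6+32) / 5 = 74/5 = 14.80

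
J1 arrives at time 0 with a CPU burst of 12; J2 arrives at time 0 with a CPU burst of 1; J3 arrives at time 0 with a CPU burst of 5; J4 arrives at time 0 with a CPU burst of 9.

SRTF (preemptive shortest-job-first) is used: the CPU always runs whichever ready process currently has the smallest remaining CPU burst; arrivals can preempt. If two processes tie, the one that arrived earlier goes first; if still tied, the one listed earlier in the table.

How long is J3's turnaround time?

6

Timeline: | J2 0-1 | J3 1-6 | J4 6-15 | J1 15-27 |
Completion: J1=27  J2=1  J3=6  J4=15
Turnaround (C−A): J1=27  J2=1  J3=6  J4=15
Turnaround(J3) = completion − arrival = 6 − 0 = 6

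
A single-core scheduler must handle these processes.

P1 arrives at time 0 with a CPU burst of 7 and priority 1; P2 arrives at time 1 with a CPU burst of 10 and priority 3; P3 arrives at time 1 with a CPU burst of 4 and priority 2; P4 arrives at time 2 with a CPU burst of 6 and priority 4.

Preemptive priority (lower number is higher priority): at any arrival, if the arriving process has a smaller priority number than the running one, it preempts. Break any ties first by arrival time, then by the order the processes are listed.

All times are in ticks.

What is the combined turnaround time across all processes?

62

Schedule: | P1 0-7 | P3 7-11 | P2 11-21 | P4 21-27 |
Completion: P1=7  P2=21  P3=11  P4=27
Turnaround = completion − arrival: P1=7, P2=20, P3=10, P4=25
Total turnaround = 7 + 20 + 10 + 25 = 62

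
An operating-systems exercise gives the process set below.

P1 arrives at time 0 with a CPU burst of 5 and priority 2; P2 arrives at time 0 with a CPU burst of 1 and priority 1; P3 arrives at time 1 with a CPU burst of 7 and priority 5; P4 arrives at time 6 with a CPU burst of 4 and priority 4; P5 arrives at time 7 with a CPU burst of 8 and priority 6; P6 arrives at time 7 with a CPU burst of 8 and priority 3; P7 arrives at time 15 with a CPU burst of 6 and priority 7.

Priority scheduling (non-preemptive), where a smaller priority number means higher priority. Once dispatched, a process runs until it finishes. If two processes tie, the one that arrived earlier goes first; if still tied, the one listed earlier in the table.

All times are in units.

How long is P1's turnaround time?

Schedule: | P2 0-1 | P1 1-6 | P4 6-10 | P6 10-18 | P3 18-25 | P5 25-33 | P7 33-39 |
Completion: P1=6  P2=1  P3=25  P4=10  P5=33  P6=18  P7=39
Turnaround(P1) = completion − arrival = 6 − 0 = 6

6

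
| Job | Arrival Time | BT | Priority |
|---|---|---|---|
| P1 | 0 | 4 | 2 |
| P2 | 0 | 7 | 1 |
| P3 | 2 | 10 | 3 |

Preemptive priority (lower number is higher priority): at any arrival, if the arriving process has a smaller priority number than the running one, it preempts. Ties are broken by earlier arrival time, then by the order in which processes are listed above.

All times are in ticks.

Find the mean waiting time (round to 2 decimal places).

5.33

Timeline: | P2 0-7 | P1 7-11 | P3 11-21 |
Completion: P1=11  P2=7  P3=21
Turnaround (C−A): P1=11  P2=7  P3=19
Waiting times: P1=7, P2=0, P3=9
Average waiting = (7+0+9) / 3 = 16/3 = 5.33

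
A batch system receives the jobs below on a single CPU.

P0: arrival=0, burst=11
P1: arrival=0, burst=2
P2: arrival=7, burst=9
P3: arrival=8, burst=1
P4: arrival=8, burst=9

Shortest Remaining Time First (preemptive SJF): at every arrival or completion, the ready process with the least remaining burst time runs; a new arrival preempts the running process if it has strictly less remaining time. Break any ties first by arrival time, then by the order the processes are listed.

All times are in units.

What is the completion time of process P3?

Timeline: | P1 0-2 | P0 2-8 | P3 8-9 | P0 9-14 | P2 14-23 | P4 23-32 |
Completion: P0=14  P1=2  P2=23  P3=9  P4=32

9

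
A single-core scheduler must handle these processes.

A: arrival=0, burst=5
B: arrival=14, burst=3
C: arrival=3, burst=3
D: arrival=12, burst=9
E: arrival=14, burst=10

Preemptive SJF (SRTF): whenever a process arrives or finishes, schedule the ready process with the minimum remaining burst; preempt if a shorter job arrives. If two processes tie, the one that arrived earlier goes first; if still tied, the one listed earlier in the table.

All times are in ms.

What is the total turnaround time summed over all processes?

45

Schedule: | A 0-5 | C 5-8 | idle 8-12 | D 12-14 | B 14-17 | D 17-24 | E 24-34 |
Completion: A=5  B=17  C=8  D=24  E=34
Turnaround = completion − arrival: A=5, B=3, C=5, D=12, E=20
Total turnaround = 5 + 3 + 5 + 12 + 20 = 45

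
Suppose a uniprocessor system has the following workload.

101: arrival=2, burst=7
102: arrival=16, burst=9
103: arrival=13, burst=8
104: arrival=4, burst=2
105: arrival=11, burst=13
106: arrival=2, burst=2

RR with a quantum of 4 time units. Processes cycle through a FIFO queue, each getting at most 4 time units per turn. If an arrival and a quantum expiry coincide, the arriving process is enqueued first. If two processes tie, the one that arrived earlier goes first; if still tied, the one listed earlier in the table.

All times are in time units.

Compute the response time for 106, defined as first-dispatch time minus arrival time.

4

Gantt: | idle 0-2 | 101 2-6 | 106 6-8 | 104 8-10 | 101 10-13 | 105 13-17 | 103 17-21 | 102 21-25 | 105 25-29 | 103 29-33 | 102 33-37 | 105 37-41 | 102 41-42 | 105 42-43 |
Completion: 101=13  102=42  103=33  104=10  105=43  106=8
Response(106) = first start − arrival = 6 − 2 = 4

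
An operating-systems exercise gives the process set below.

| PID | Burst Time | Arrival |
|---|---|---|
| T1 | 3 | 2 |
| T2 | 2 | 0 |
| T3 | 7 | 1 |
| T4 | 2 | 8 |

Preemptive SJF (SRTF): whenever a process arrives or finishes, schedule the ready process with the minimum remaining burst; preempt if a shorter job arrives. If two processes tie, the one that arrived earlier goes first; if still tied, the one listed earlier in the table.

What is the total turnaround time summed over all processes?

Timeline: | T2 0-2 | T1 2-5 | T3 5-8 | T4 8-10 | T3 10-14 |
Completion: T1=5  T2=2  T3=14  T4=10
Turnaround (C−A): T1=3  T2=2  T3=13  T4=2
Turnaround = completion − arrival: T1=3, T2=2, T3=13, T4=2
Total turnaround = 3 + 2 + 13 + 2 = 20

20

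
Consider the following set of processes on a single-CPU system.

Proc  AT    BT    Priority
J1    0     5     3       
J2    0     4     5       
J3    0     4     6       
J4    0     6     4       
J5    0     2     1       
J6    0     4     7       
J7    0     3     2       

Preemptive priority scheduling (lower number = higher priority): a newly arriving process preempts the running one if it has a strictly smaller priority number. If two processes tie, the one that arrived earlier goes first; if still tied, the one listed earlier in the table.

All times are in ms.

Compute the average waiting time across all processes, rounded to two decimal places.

11.00

Gantt: | J5 0-2 | J7 2-5 | J1 5-10 | J4 10-16 | J2 16-20 | J3 20-24 | J6 24-28 |
Completion: J1=10  J2=20  J3=24  J4=16  J5=2  J6=28  J7=5
Turnaround (C−A): J1=10  J2=20  J3=24  J4=16  J5=2  J6=28  J7=5
Waiting times: J1=5, J2=16, J3=20, J4=10, J5=0, J6=24, J7=2
Average waiting = (5+16+20+10+0+24+2) / 7 = 77/7 = 11.00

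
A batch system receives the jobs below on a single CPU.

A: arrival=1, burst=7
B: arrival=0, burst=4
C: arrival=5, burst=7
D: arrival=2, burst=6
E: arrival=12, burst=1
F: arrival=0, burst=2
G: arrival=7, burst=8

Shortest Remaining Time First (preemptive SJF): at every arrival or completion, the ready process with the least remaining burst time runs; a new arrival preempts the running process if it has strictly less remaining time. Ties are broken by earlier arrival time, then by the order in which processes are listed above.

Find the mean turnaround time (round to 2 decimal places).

Gantt: | F 0-2 | B 2-6 | D 6-12 | E 12-13 | A 13-20 | C 20-27 | G 27-35 |
Completion: A=20  B=6  C=27  D=12  E=13  F=2  G=35
Turnaround (C−A): A=19  B=6  C=22  D=10  E=1  F=2  G=28
Turnaround times: A=19, B=6, C=22, D=10, E=1, F=2, G=28
Average turnaround = (19+6+22+10+1+2+28) / 7 = 88/7 = 12.57

12.57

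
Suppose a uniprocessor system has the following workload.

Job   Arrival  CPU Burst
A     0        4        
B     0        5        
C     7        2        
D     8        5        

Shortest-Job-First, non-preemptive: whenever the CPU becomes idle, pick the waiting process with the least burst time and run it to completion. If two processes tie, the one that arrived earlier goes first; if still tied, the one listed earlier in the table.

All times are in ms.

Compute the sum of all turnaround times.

25

Timeline: | A 0-4 | B 4-9 | C 9-11 | D 11-16 |
Completion: A=4  B=9  C=11  D=16
Turnaround (C−A): A=4  B=9  C=4  D=8
Turnaround = completion − arrival: A=4, B=9, C=4, D=8
Total turnaround = 4 + 9 + 4 + 8 = 25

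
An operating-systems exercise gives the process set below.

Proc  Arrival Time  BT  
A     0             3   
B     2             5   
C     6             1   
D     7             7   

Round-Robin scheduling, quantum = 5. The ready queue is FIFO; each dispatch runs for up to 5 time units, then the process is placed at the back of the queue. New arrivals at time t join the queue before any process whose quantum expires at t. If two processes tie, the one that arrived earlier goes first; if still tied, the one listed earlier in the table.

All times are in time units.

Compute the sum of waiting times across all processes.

Gantt: | A 0-3 | B 3-8 | C 8-9 | D 9-16 |
Completion: A=3  B=8  C=9  D=16
Waiting = turnaround − burst: A=0, B=1, C=2, D=2
Total waiting = 0 + 1 + 2 + 2 = 5

5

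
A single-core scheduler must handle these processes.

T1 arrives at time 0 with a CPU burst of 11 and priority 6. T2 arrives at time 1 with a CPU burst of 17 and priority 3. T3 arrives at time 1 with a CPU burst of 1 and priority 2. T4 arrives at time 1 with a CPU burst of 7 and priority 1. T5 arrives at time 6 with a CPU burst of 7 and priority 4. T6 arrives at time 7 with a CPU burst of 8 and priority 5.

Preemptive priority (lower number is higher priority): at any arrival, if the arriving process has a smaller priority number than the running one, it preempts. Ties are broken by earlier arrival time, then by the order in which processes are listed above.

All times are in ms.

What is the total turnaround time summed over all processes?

152

Timeline: | T1 0-1 | T4 1-8 | T3 8-9 | T2 9-26 | T5 26-33 | T6 33-41 | T1 41-51 |
Completion: T1=51  T2=26  T3=9  T4=8  T5=33  T6=41
Turnaround (C−A): T1=51  T2=25  T3=8  T4=7  T5=27  T6=34
Turnaround = completion − arrival: T1=51, T2=25, T3=8, T4=7, T5=27, T6=34
Total turnaround = 51 + 25 + 8 + 7 + 27 + 34 = 152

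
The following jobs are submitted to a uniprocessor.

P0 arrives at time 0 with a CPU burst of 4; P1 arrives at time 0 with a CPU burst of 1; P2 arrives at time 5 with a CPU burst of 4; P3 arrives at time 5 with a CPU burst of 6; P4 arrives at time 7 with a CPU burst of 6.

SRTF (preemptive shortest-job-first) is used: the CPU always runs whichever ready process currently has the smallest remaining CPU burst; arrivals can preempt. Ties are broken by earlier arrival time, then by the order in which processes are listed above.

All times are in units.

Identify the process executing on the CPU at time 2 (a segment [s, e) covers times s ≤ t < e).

Schedule: | P1 0-1 | P0 1-5 | P2 5-9 | P3 9-15 | P4 15-21 |
Completion: P0=5  P1=1  P2=9  P3=15  P4=21
Turnaround (C−A): P0=5  P1=1  P2=4  P3=10  P4=14

P0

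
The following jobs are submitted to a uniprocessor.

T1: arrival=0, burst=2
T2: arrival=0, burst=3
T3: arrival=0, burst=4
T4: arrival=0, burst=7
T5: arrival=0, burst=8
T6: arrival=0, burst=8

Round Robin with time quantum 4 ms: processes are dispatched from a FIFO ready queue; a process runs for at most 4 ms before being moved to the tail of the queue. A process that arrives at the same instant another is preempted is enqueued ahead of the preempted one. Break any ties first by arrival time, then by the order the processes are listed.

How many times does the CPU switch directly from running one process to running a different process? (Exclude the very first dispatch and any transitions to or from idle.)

Schedule: | T1 0-2 | T2 2-5 | T3 5-9 | T4 9-13 | T5 13-17 | T6 17-21 | T4 21-24 | T5 24-28 | T6 28-32 |
Completion: T1=2  T2=5  T3=9  T4=24  T5=28  T6=32
Turnaround (C−A): T1=2  T2=5  T3=9  T4=24  T5=28  T6=32

8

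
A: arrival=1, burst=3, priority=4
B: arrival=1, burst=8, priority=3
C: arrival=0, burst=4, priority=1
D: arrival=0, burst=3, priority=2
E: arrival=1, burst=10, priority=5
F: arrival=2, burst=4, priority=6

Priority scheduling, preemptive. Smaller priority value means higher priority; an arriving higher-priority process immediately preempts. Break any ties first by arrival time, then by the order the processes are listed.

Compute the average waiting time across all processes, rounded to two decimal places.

11.17

Gantt: | C 0-4 | D 4-7 | B 7-15 | A 15-18 | E 18-28 | F 28-32 |
Completion: A=18  B=15  C=4  D=7  E=28  F=32
Turnaround (C−A): A=17  B=14  C=4  D=7  E=27  F=30
Waiting times: A=14, B=6, C=0, D=4, E=17, F=26
Average waiting = (14+6+0+4+17+26) / 6 = 67/6 = 11.17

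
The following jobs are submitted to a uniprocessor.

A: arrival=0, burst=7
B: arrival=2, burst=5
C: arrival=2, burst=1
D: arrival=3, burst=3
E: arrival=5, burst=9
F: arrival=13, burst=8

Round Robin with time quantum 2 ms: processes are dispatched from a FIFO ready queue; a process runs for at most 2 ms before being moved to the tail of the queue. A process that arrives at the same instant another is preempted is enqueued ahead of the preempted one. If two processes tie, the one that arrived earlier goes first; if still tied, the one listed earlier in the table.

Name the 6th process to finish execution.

E

Schedule: | A 0-2 | B 2-4 | C 4-5 | A 5-7 | D 7-9 | B 9-11 | E 11-13 | A 13-15 | D 15-16 | B 16-17 | F 17-19 | E 19-21 | A 21-22 | F 22-24 | E 24-26 | F 26-28 | E 28-30 | F 30-32 | E 32-33 |
Completion: A=22  B=17  C=5  D=16  E=33  F=32
Turnaround (C−A): A=22  B=15  C=3  D=13  E=28  F=19
Finish order: C → D → B → A → F → E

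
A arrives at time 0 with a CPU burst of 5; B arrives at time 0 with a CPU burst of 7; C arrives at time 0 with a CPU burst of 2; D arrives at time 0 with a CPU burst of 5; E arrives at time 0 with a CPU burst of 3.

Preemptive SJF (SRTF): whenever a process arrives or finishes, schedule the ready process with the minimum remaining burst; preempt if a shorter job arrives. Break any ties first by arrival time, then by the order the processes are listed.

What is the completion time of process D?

15

Timeline: | C 0-2 | E 2-5 | A 5-10 | D 10-15 | B 15-22 |
Completion: A=10  B=22  C=2  D=15  E=5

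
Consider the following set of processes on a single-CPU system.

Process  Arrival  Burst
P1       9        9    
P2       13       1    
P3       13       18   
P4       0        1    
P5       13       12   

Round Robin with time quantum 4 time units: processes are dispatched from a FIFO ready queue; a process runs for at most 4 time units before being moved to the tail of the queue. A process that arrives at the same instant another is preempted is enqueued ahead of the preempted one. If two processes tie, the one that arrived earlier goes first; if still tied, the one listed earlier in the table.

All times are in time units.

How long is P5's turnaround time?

Schedule: | P4 0-1 | idle 1-9 | P1 9-13 | P2 13-14 | P3 14-18 | P5 18-22 | P1 22-26 | P3 26-30 | P5 30-34 | P1 34-35 | P3 35-39 | P5 39-43 | P3 43-49 |
Completion: P1=35  P2=14  P3=49  P4=1  P5=43
Turnaround (C−A): P1=26  P2=1  P3=36  P4=1  P5=30
Turnaround(P5) = completion − arrival = 43 − 13 = 30

30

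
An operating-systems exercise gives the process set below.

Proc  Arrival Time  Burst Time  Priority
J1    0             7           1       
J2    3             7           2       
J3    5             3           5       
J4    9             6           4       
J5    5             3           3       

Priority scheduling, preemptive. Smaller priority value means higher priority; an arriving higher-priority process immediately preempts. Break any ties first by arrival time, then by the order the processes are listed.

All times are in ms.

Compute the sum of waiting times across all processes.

39

Gantt: | J1 0-7 | J2 7-14 | J5 14-17 | J4 17-23 | J3 23-26 |
Completion: J1=7  J2=14  J3=26  J4=23  J5=17
Waiting = turnaround − burst: J1=0, J2=4, J3=18, J4=8, J5=9
Total waiting = 0 + 4 + 18 + 8 + 9 = 39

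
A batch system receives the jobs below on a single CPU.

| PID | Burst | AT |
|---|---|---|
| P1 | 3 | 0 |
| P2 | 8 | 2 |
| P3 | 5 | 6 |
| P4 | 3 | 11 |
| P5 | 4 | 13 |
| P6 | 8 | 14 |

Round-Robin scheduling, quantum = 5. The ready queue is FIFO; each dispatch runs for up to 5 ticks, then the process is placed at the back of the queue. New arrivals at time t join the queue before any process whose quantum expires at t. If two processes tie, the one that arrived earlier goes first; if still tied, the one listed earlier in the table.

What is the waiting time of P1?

Schedule: | P1 0-3 | P2 3-8 | P3 8-13 | P2 13-16 | P4 16-19 | P5 19-23 | P6 23-31 |
Completion: P1=3  P2=16  P3=13  P4=19  P5=23  P6=31
Waiting(P1) = turnaround − burst = 3 − 3 = 0

0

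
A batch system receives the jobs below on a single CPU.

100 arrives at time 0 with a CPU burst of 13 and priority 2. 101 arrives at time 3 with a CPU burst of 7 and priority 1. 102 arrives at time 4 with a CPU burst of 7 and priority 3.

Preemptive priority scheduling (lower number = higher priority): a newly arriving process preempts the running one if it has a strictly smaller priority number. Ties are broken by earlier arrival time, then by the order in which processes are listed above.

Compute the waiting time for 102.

16

Gantt: | 100 0-3 | 101 3-10 | 100 10-20 | 102 20-27 |
Completion: 100=20  101=10  102=27
Turnaround (C−A): 100=20  101=7  102=23
Waiting(102) = turnaround − burst = 23 − 7 = 16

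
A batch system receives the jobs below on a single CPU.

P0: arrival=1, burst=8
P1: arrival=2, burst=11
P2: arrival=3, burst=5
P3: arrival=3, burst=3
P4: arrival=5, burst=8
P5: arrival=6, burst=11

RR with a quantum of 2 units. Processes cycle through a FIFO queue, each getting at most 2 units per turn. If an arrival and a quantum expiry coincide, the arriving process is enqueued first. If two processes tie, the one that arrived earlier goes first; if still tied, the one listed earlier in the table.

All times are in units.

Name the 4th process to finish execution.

Gantt: | idle 0-1 | P0 1-3 | P1 3-5 | P2 5-7 | P3 7-9 | P0 9-11 | P4 11-13 | P1 13-15 | P5 15-17 | P2 17-19 | P3 19-20 | P0 20-22 | P4 22-24 | P1 24-26 | P5 26-28 | P2 28-29 | P0 29-31 | P4 31-33 | P1 33-35 | P5 35-37 | P4 37-39 | P1 39-41 | P5 41-43 | P1 43-44 | P5 44-47 |
Completion: P0=31  P1=44  P2=29  P3=20  P4=39  P5=47
Turnaround (C−A): P0=30  P1=42  P2=26  P3=17  P4=34  P5=41
Finish order: P3 → P2 → P0 → P4 → P1 → P5

P4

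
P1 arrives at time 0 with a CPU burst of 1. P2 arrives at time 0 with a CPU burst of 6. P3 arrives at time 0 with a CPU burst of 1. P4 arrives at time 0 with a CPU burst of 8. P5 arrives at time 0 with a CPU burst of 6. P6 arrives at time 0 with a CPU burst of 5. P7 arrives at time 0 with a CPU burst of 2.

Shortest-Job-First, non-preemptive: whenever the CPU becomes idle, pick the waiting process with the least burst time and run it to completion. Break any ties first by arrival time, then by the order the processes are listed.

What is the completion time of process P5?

21

Gantt: | P1 0-1 | P3 1-2 | P7 2-4 | P6 4-9 | P2 9-15 | P5 15-21 | P4 21-29 |
Completion: P1=1  P2=15  P3=2  P4=29  P5=21  P6=9  P7=4
Turnaround (C−A): P1=1  P2=15  P3=2  P4=29  P5=21  P6=9  P7=4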